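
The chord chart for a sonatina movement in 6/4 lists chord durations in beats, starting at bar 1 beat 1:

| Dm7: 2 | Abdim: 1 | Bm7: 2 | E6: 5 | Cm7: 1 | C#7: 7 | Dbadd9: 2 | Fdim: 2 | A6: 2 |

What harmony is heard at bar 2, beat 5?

Cm7

Beat 5 of bar 2 is beat (2−1)×6 + 5 = 11 overall.
Running totals: Dm7 ends at 2, Abdim ends at 3, Bm7 ends at 5, E6 ends at 10, Cm7 ends at 11.
Beat 11 falls within Cm7.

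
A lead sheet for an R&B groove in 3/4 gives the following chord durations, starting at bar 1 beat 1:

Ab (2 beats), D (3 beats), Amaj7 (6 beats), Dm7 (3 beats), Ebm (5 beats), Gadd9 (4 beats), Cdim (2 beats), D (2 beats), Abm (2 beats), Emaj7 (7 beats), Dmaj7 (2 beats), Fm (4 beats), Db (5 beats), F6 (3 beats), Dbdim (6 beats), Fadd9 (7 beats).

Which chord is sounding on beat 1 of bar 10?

Abm

Beat 1 of bar 10 is beat (10−1)×3 + 1 = 28 overall.
Running totals: Ab ends at 2, D ends at 5, Amaj7 ends at 11, Dm7 ends at 14, Ebm ends at 19, Gadd9 ends at 23, Cdim ends at 25, D ends at 27, Abm ends at 29.
Beat 28 falls within Abm.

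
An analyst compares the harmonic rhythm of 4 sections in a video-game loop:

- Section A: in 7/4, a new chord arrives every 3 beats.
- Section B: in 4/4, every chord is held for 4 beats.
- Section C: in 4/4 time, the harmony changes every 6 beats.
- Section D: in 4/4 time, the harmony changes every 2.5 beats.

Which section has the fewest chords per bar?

A: 7 beats/bar ÷ 3 beats/chord = 7/3 chords/bar.
B: 4 beats/bar ÷ 4 beats/chord = 1 chord/bar.
C: 4 beats/bar ÷ 6 beats/chord = 2/3 chords/bar.
D: 4 beats/bar ÷ 2.5 beats/chord = 1.6 chords/bar.
Slowest is C at 2/3 chords/bar.

Section C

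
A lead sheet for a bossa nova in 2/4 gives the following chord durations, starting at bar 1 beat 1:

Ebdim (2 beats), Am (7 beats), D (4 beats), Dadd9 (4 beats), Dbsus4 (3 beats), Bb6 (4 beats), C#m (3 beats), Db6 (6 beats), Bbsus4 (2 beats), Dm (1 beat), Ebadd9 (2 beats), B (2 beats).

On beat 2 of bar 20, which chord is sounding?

B

Beat 2 of bar 20 is beat (20−1)×2 + 2 = 40 overall.
Running totals: Ebdim ends at 2, Am ends at 9, D ends at 13, Dadd9 ends at 17, Dbsus4 ends at 20, Bb6 ends at 24, C#m ends at 27, Db6 ends at 33, Bbsus4 ends at 35, Dm ends at 36, Ebadd9 ends at 38, B ends at 40.
Beat 40 falls within B.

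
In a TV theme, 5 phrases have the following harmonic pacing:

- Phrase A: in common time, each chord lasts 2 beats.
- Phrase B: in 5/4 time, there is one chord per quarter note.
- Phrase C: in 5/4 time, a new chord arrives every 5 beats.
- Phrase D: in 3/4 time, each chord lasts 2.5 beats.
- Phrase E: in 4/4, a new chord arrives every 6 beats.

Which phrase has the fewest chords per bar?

Phrase E

A: each chord is 2 beats in 4/4, so 2 per bar.
B: each chord is 1 beat in 5/4, so 5 per bar.
C: each chord is 5 beats in 5/4, so 1 per bar.
D: each chord is 2.5 beats in 3/4, so 1.2 per bar.
E: each chord is 6 beats in 4/4, so 2/3 per bar.
Slowest is E at 2/3 chords/bar.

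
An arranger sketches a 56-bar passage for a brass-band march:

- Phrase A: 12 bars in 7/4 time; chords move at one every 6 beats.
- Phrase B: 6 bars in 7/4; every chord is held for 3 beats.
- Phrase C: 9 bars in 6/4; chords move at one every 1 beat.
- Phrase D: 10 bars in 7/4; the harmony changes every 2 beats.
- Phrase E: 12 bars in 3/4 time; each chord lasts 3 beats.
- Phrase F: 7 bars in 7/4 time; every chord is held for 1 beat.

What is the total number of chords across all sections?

178 chords

A: 12·7 = 84 beats, 84/6 = 14 chords.
B: 6·7 = 42 beats, 42/3 = 14 chords.
C: 9·6 = 54 beats, 54/1 = 54 chords.
D: 10·7 = 70 beats, 70/2 = 35 chords.
E: 12·3 = 36 beats, 36/3 = 12 chords.
F: 7·7 = 49 beats, 49/1 = 49 chords.
Total: 14 + 14 + 54 + 35 + 12 + 49 = 178.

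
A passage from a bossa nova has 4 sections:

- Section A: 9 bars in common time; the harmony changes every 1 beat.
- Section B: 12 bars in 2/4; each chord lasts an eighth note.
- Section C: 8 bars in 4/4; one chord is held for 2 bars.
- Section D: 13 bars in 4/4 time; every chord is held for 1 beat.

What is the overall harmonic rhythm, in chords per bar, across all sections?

A: 9 bars of 4 beats is 36 beats; at 1 beat each that's 36 chords.
B: 12 bars of 2 beats is 24 beats; at 0.5 beats each that's 48 chords.
C: 8 bars of 4 beats is 32 beats; at 8 beats each that's 4 chords.
D: 13 bars of 4 beats is 52 beats; at 1 beat each that's 52 chords.
Overall: 140 chords over 42 bars → 140/42 = 10/3 chords per bar.

10/3 chords per bar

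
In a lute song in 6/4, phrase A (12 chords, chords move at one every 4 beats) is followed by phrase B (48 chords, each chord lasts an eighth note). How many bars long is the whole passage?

A: 12 × 4 = 48 beats = 8 bars.
B: 48 × 0.5 = 24 beats = 4 bars.
Total: 8 + 4 = 12 bars.

12 bars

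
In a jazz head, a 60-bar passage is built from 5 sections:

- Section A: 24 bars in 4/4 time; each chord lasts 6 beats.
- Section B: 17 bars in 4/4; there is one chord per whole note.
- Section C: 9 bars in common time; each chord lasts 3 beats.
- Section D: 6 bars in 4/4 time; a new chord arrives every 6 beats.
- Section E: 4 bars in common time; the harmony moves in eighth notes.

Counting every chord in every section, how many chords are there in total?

81 chords

A: 24·4 = 96 beats, 96/6 = 16 chords.
B: 17·4 = 68 beats, 68/4 = 17 chords.
C: 9·4 = 36 beats, 36/3 = 12 chords.
D: 6·4 = 24 beats, 24/6 = 4 chords.
E: 4·4 = 16 beats, 16/0.5 = 32 chords.
Total: 16 + 17 + 12 + 4 + 32 = 81.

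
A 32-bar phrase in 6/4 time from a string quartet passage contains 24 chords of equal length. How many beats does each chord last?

8 beats

32 bars × 6 beats/bar = 192 beats total.
192 beats ÷ 24 chords = 8 beats per chord.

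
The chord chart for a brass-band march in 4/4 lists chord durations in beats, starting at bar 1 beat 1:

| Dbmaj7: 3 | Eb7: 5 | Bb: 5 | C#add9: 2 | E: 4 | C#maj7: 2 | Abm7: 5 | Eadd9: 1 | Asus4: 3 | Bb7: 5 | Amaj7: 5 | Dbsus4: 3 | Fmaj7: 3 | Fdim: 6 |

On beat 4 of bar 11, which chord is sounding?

Fmaj7

Beat 4 of bar 11 is beat (11−1)×4 + 4 = 44 overall.
Running totals: Dbmaj7 ends at 3, Eb7 ends at 8, Bb ends at 13, C#add9 ends at 15, E ends at 19, C#maj7 ends at 21, Abm7 ends at 26, Eadd9 ends at 27, Asus4 ends at 30, Bb7 ends at 35, Amaj7 ends at 40, Dbsus4 ends at 43, Fmaj7 ends at 46.
Beat 44 falls within Fmaj7.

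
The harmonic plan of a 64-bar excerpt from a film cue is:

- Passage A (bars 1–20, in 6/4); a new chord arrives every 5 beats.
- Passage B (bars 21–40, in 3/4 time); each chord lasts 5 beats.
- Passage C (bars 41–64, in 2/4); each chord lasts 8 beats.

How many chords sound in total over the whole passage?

A: 20·6 = 120 beats, 120/5 = 24 chords.
B: 20·3 = 60 beats, 60/5 = 12 chords.
C: 24·2 = 48 beats, 48/8 = 6 chords.
Total: 24 + 12 + 6 = 42.

42 chords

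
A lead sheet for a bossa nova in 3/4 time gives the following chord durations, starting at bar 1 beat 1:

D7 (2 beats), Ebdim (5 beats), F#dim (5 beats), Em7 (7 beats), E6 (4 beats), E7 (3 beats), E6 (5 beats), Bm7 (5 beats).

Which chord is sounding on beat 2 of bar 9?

E7

Beat 2 of bar 9 is beat (9−1)×3 + 2 = 26 overall.
Running totals: D7 ends at 2, Ebdim ends at 7, F#dim ends at 12, Em7 ends at 19, E6 ends at 23, E7 ends at 26.
Beat 26 falls within E7.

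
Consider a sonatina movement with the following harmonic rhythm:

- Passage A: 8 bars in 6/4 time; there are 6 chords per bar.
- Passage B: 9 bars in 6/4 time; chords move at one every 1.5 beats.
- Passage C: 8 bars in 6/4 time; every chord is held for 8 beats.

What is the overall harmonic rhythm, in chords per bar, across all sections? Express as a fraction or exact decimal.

3.6 chords per bar

A: 8 × 6 = 48 beats ÷ 1 = 48 chords.
B: 9 × 6 = 54 beats ÷ 1.5 = 36 chords.
C: 8 × 6 = 48 beats ÷ 8 = 6 chords.
Overall: 90 chords over 25 bars → 90/25 = 3.6 chords per bar.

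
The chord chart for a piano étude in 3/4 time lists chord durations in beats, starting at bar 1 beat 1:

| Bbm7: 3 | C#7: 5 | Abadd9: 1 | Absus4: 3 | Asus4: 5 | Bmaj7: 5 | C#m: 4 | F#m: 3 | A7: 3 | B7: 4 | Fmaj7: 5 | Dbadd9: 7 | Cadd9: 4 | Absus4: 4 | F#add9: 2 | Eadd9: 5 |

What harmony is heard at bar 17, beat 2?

Cadd9

Beat 2 of bar 17 is beat (17−1)×3 + 2 = 50 overall.
Running totals: Bbm7 ends at 3, C#7 ends at 8, Abadd9 ends at 9, Absus4 ends at 12, Asus4 ends at 17, Bmaj7 ends at 22, C#m ends at 26, F#m ends at 29, A7 ends at 32, B7 ends at 36, Fmaj7 ends at 41, Dbadd9 ends at 48, Cadd9 ends at 52.
Beat 50 falls within Cadd9.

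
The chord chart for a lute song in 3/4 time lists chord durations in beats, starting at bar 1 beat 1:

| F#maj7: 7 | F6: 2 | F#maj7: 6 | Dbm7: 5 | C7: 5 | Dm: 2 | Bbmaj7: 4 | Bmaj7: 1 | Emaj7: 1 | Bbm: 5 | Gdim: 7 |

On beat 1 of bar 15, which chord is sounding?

Gdim

Beat 1 of bar 15 is beat (15−1)×3 + 1 = 43 overall.
Running totals: F#maj7 ends at 7, F6 ends at 9, F#maj7 ends at 15, Dbm7 ends at 20, C7 ends at 25, Dm ends at 27, Bbmaj7 ends at 31, Bmaj7 ends at 32, Emaj7 ends at 33, Bbm ends at 38, Gdim ends at 45.
Beat 43 falls within Gdim.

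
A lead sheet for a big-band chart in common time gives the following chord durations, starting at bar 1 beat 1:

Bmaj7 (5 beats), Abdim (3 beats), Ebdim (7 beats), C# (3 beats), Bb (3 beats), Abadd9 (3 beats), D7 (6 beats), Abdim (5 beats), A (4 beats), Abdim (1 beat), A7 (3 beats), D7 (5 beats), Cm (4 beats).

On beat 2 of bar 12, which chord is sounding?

D7

Beat 2 of bar 12 is beat (12−1)×4 + 2 = 46 overall.
Running totals: Bmaj7 ends at 5, Abdim ends at 8, Ebdim ends at 15, C# ends at 18, Bb ends at 21, Abadd9 ends at 24, D7 ends at 30, Abdim ends at 35, A ends at 39, Abdim ends at 40, A7 ends at 43, D7 ends at 48.
Beat 46 falls within D7.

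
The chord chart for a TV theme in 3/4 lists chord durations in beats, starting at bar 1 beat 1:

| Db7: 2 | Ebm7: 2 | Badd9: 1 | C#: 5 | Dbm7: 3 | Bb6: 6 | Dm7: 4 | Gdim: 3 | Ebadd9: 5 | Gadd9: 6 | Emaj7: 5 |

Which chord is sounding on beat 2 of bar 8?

Dm7

Beat 2 of bar 8 is beat (8−1)×3 + 2 = 23 overall.
Running totals: Db7 ends at 2, Ebm7 ends at 4, Badd9 ends at 5, C# ends at 10, Dbm7 ends at 13, Bb6 ends at 19, Dm7 ends at 23.
Beat 23 falls within Dm7.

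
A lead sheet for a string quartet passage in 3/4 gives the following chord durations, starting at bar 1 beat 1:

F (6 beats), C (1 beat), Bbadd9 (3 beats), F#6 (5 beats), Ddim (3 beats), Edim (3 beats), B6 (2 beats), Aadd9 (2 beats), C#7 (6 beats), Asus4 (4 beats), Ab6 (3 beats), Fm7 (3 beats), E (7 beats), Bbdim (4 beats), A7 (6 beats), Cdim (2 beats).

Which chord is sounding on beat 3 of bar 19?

A7

Beat 3 of bar 19 is beat (19−1)×3 + 3 = 57 overall.
Running totals: F ends at 6, C ends at 7, Bbadd9 ends at 10, F#6 ends at 15, Ddim ends at 18, Edim ends at 21, B6 ends at 23, Aadd9 ends at 25, C#7 ends at 31, Asus4 ends at 35, Ab6 ends at 38, Fm7 ends at 41, E ends at 48, Bbdim ends at 52, A7 ends at 58.
Beat 57 falls within A7.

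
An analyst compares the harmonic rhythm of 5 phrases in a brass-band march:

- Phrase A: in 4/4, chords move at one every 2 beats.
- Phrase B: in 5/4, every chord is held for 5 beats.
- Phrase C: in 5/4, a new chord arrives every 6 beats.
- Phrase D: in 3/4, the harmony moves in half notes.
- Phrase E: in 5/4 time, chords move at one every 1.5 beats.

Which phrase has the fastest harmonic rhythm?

A: 4 beats/bar ÷ 2 beats/chord = 2 chords/bar.
B: 5 beats/bar ÷ 5 beats/chord = 1 chord/bar.
C: 5 beats/bar ÷ 6 beats/chord = 5/6 chords/bar.
D: 3 beats/bar ÷ 2 beats/chord = 1.5 chords/bar.
E: 5 beats/bar ÷ 1.5 beats/chord = 10/3 chords/bar.
Fastest is E at 10/3 chords/bar.

Phrase E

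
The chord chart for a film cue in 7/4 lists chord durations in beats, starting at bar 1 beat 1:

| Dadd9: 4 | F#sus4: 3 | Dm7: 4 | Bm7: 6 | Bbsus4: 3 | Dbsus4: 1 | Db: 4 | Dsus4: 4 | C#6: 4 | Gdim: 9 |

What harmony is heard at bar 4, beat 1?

Db

Beat 1 of bar 4 is beat (4−1)×7 + 1 = 22 overall.
Running totals: Dadd9 ends at 4, F#sus4 ends at 7, Dm7 ends at 11, Bm7 ends at 17, Bbsus4 ends at 20, Dbsus4 ends at 21, Db ends at 25.
Beat 22 falls within Db.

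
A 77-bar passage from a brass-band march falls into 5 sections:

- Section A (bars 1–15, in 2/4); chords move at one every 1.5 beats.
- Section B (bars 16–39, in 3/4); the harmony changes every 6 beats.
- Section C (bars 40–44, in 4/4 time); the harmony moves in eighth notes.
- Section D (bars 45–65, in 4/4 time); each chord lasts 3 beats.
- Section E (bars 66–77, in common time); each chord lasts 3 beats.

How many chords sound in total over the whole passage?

116 chords

A: 15 bars × 2 beats = 30 beats; 1.5 beats/chord → 20 chords.
B: 24 bars × 3 beats = 72 beats; 6 beats/chord → 12 chords.
C: 5 bars × 4 beats = 20 beats; 0.5 beats/chord → 40 chords.
D: 21 bars × 4 beats = 84 beats; 3 beats/chord → 28 chords.
E: 12 bars × 4 beats = 48 beats; 3 beats/chord → 16 chords.
Total: 20 + 12 + 40 + 28 + 16 = 116.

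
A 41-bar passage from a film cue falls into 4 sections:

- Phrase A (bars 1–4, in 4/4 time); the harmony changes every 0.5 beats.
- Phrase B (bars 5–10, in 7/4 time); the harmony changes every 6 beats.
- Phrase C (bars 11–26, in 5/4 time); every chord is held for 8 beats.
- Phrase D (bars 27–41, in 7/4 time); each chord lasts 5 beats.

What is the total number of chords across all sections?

A has 16 beats and chords last 0.5 each, so 32 chords.
B has 42 beats and chords last 6 each, so 7 chords.
C has 80 beats and chords last 8 each, so 10 chords.
D has 105 beats and chords last 5 each, so 21 chords.
Total: 32 + 7 + 10 + 21 = 70.

70 chords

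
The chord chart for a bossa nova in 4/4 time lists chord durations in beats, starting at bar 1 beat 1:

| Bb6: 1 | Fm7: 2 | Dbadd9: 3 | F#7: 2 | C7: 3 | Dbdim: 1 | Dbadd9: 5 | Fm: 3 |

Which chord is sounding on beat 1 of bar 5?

Dbadd9

Beat 1 of bar 5 is beat (5−1)×4 + 1 = 17 overall.
Running totals: Bb6 ends at 1, Fm7 ends at 3, Dbadd9 ends at 6, F#7 ends at 8, C7 ends at 11, Dbdim ends at 12, Dbadd9 ends at 17.
Beat 17 falls within Dbadd9.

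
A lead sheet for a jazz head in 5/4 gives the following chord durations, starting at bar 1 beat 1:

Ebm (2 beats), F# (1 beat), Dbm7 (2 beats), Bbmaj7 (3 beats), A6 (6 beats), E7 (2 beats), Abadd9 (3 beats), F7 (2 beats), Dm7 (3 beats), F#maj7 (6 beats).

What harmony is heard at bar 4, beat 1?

Beat 1 of bar 4 is beat (4−1)×5 + 1 = 16 overall.
Running totals: Ebm ends at 2, F# ends at 3, Dbm7 ends at 5, Bbmaj7 ends at 8, A6 ends at 14, E7 ends at 16.
Beat 16 falls within E7.

E7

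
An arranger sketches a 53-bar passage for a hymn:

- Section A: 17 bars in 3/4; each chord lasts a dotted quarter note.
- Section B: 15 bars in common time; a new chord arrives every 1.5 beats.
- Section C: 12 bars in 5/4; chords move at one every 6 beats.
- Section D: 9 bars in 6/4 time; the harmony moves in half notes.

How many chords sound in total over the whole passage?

111 chords

A: 17 bars × 3 beats = 51 beats; 1.5 beats/chord → 34 chords.
B: 15 bars × 4 beats = 60 beats; 1.5 beats/chord → 40 chords.
C: 12 bars × 5 beats = 60 beats; 6 beats/chord → 10 chords.
D: 9 bars × 6 beats = 54 beats; 2 beats/chord → 27 chords.
Total: 34 + 40 + 10 + 27 = 111.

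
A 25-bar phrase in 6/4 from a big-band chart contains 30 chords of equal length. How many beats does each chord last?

5 beats

25 bars × 6 beats/bar = 150 beats total.
150 beats ÷ 30 chords = 5 beats per chord.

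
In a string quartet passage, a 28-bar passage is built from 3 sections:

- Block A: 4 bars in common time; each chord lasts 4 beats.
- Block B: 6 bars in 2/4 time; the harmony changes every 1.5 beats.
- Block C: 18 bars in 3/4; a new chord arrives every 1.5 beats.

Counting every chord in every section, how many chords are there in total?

48 chords

A: 4·4 = 16 beats, 16/4 = 4 chords.
B: 6·2 = 12 beats, 12/1.5 = 8 chords.
C: 18·3 = 54 beats, 54/1.5 = 36 chords.
Total: 4 + 8 + 36 = 48.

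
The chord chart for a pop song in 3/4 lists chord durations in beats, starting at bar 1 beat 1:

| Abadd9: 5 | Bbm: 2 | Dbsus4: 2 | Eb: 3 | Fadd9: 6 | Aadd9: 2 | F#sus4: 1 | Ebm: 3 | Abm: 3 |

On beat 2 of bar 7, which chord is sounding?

Beat 2 of bar 7 is beat (7−1)×3 + 2 = 20 overall.
Running totals: Abadd9 ends at 5, Bbm ends at 7, Dbsus4 ends at 9, Eb ends at 12, Fadd9 ends at 18, Aadd9 ends at 20.
Beat 20 falls within Aadd9.

Aadd9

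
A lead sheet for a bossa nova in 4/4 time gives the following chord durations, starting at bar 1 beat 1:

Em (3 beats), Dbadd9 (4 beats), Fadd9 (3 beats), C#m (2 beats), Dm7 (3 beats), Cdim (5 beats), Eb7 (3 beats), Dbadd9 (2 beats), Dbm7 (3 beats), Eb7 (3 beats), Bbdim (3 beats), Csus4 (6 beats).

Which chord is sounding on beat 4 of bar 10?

Beat 4 of bar 10 is beat (10−1)×4 + 4 = 40 overall.
Running totals: Em ends at 3, Dbadd9 ends at 7, Fadd9 ends at 10, C#m ends at 12, Dm7 ends at 15, Cdim ends at 20, Eb7 ends at 23, Dbadd9 ends at 25, Dbm7 ends at 28, Eb7 ends at 31, Bbdim ends at 34, Csus4 ends at 40.
Beat 40 falls within Csus4.

Csus4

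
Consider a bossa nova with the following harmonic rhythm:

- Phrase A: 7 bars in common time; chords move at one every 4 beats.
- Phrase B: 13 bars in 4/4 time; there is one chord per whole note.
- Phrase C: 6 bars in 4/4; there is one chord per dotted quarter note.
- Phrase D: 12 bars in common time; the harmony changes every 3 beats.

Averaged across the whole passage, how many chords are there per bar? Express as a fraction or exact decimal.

A: 7 bars of 4 beats is 28 beats; at 4 beats each that's 7 chords.
B: 13 bars of 4 beats is 52 beats; at 4 beats each that's 13 chords.
C: 6 bars of 4 beats is 24 beats; at 1.5 beats each that's 16 chords.
D: 12 bars of 4 beats is 48 beats; at 3 beats each that's 16 chords.
Overall: 52 chords over 38 bars → 52/38 = 26/19 chords per bar.

26/19 chords per bar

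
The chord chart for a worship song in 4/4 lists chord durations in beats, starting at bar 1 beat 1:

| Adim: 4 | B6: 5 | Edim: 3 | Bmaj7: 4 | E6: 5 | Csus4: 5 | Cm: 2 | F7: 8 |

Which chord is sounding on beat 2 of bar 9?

F7

Beat 2 of bar 9 is beat (9−1)×4 + 2 = 34 overall.
Running totals: Adim ends at 4, B6 ends at 9, Edim ends at 12, Bmaj7 ends at 16, E6 ends at 21, Csus4 ends at 26, Cm ends at 28, F7 ends at 36.
Beat 34 falls within F7.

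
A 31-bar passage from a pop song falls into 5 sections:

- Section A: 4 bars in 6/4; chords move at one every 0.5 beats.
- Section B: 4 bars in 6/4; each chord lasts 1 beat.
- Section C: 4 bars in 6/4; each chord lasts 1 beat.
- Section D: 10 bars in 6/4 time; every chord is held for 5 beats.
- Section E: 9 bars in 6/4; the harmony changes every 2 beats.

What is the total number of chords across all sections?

135 chords

A: 4·6 = 24 beats, 24/0.5 = 48 chords.
B: 4·6 = 24 beats, 24/1 = 24 chords.
C: 4·6 = 24 beats, 24/1 = 24 chords.
D: 10·6 = 60 beats, 60/5 = 12 chords.
E: 9·6 = 54 beats, 54/2 = 27 chords.
Total: 48 + 24 + 24 + 12 + 27 = 135.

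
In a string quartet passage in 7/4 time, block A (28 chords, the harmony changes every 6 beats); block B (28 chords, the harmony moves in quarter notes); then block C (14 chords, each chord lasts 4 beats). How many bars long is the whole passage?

A: 28 × 6 = 168 beats = 24 bars.
B: 28 × 1 = 28 beats = 4 bars.
C: 14 × 4 = 56 beats = 8 bars.
Total: 24 + 4 + 8 = 36 bars.

36 bars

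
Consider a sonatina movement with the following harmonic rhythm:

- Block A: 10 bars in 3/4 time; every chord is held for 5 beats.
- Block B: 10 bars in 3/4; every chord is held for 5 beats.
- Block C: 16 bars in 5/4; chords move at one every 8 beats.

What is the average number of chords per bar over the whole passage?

A: 10 bars of 3 beats is 30 beats; at 5 beats each that's 6 chords.
B: 10 bars of 3 beats is 30 beats; at 5 beats each that's 6 chords.
C: 16 bars of 5 beats is 80 beats; at 8 beats each that's 10 chords.
Overall: 22 chords over 36 bars → 22/36 = 11/18 chords per bar.

11/18 chords per bar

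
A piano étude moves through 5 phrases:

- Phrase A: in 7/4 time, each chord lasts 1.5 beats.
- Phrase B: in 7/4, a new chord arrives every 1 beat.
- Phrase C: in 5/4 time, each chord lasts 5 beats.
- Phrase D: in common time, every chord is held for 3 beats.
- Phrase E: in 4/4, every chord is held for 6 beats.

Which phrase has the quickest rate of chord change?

Phrase B

A: each chord is 1.5 beats in 7/4, so 14/3 per bar.
B: each chord is 1 beat in 7/4, so 7 per bar.
C: each chord is 5 beats in 5/4, so 1 per bar.
D: each chord is 3 beats in 4/4, so 4/3 per bar.
E: each chord is 6 beats in 4/4, so 2/3 per bar.
Fastest is B at 7 chords/bar.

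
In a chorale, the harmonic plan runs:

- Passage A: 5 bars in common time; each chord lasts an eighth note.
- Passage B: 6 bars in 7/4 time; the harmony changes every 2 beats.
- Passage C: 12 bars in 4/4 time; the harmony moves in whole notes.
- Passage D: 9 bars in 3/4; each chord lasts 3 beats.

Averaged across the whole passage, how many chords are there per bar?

A: 5 bars of 4 beats is 20 beats; at 0.5 beats each that's 40 chords.
B: 6 bars of 7 beats is 42 beats; at 2 beats each that's 21 chords.
C: 12 bars of 4 beats is 48 beats; at 4 beats each that's 12 chords.
D: 9 bars of 3 beats is 27 beats; at 3 beats each that's 9 chords.
Overall: 82 chords over 32 bars → 82/32 = 41/16 chords per bar.

41/16 chords per bar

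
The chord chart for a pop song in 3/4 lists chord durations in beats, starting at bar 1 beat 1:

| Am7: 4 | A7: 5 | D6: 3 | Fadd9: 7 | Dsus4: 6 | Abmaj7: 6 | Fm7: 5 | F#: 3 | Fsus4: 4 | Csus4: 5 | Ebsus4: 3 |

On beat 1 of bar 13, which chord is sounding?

Beat 1 of bar 13 is beat (13−1)×3 + 1 = 37 overall.
Running totals: Am7 ends at 4, A7 ends at 9, D6 ends at 12, Fadd9 ends at 19, Dsus4 ends at 25, Abmaj7 ends at 31, Fm7 ends at 36, F# ends at 39.
Beat 37 falls within F#.

F#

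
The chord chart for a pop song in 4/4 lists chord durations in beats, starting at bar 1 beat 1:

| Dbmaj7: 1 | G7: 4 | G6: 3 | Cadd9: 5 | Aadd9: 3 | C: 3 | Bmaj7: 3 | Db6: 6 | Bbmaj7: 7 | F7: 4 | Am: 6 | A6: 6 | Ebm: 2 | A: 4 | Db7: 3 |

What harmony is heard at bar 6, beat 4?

Db6

Beat 4 of bar 6 is beat (6−1)×4 + 4 = 24 overall.
Running totals: Dbmaj7 ends at 1, G7 ends at 5, G6 ends at 8, Cadd9 ends at 13, Aadd9 ends at 16, C ends at 19, Bmaj7 ends at 22, Db6 ends at 28.
Beat 24 falls within Db6.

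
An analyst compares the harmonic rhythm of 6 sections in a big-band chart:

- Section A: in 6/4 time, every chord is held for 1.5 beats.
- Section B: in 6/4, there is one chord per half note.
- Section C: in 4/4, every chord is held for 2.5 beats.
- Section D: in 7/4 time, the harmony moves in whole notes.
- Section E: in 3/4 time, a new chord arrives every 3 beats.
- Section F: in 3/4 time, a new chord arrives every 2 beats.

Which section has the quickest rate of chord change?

Section A

A: each chord is 1.5 beats in 6/4, so 4 per bar.
B: each chord is 2 beats in 6/4, so 3 per bar.
C: each chord is 2.5 beats in 4/4, so 1.6 per bar.
D: each chord is 4 beats in 7/4, so 1.75 per bar.
E: each chord is 3 beats in 3/4, so 1 per bar.
F: each chord is 2 beats in 3/4, so 1.5 per bar.
Fastest is A at 4 chords/bar.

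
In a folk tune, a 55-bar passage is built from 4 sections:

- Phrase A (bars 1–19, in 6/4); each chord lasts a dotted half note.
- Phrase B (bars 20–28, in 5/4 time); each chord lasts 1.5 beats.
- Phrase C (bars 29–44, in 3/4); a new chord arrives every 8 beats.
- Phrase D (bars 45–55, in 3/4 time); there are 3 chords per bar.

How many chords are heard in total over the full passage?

A has 114 beats and chords last 3 each, so 38 chords.
B has 45 beats and chords last 1.5 each, so 30 chords.
C has 48 beats and chords last 8 each, so 6 chords.
D has 33 beats and chords last 1 each, so 33 chords.
Total: 38 + 30 + 6 + 33 = 107.

107 chords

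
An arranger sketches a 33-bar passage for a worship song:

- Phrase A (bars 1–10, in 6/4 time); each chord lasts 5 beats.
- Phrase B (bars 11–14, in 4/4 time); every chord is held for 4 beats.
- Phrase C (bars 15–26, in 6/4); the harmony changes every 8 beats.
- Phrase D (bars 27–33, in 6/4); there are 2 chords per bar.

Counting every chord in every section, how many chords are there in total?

A: 10·6 = 60 beats, 60/5 = 12 chords.
B: 4·4 = 16 beats, 16/4 = 4 chords.
C: 12·6 = 72 beats, 72/8 = 9 chords.
D: 7·6 = 42 beats, 42/3 = 14 chords.
Total: 12 + 4 + 9 + 14 = 39.

39 chords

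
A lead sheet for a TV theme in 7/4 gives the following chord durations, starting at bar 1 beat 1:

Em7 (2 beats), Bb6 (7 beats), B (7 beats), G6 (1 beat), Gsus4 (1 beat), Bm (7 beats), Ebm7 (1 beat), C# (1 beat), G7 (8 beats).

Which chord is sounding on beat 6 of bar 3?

Bm

Beat 6 of bar 3 is beat (3−1)×7 + 6 = 20 overall.
Running totals: Em7 ends at 2, Bb6 ends at 9, B ends at 16, G6 ends at 17, Gsus4 ends at 18, Bm ends at 25.
Beat 20 falls within Bm.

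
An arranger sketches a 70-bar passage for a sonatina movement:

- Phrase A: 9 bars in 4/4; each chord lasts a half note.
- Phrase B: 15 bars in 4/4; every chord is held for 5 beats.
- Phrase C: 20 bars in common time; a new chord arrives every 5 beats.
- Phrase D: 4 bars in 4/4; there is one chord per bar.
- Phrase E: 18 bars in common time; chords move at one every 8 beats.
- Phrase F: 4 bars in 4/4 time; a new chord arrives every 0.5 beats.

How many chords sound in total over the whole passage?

91 chords

A: 9·4 = 36 beats, 36/2 = 18 chords.
B: 15·4 = 60 beats, 60/5 = 12 chords.
C: 20·4 = 80 beats, 80/5 = 16 chords.
D: 4·4 = 16 beats, 16/4 = 4 chords.
E: 18·4 = 72 beats, 72/8 = 9 chords.
F: 4·4 = 16 beats, 16/0.5 = 32 chords.
Total: 18 + 12 + 16 + 4 + 9 + 32 = 91.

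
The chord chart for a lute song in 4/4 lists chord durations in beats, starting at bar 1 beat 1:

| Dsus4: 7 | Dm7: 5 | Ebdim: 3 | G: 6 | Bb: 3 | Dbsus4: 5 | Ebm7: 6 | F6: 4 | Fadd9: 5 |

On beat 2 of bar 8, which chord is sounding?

Beat 2 of bar 8 is beat (8−1)×4 + 2 = 30 overall.
Running totals: Dsus4 ends at 7, Dm7 ends at 12, Ebdim ends at 15, G ends at 21, Bb ends at 24, Dbsus4 ends at 29, Ebm7 ends at 35.
Beat 30 falls within Ebm7.

Ebm7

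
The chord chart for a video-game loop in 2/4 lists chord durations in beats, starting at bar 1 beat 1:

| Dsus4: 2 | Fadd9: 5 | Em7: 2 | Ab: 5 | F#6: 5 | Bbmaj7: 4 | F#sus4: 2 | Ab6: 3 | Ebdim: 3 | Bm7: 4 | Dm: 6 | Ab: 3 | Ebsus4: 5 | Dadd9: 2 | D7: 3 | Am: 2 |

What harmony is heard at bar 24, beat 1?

Ebsus4

Beat 1 of bar 24 is beat (24−1)×2 + 1 = 47 overall.
Running totals: Dsus4 ends at 2, Fadd9 ends at 7, Em7 ends at 9, Ab ends at 14, F#6 ends at 19, Bbmaj7 ends at 23, F#sus4 ends at 25, Ab6 ends at 28, Ebdim ends at 31, Bm7 ends at 35, Dm ends at 41, Ab ends at 44, Ebsus4 ends at 49.
Beat 47 falls within Ebsus4.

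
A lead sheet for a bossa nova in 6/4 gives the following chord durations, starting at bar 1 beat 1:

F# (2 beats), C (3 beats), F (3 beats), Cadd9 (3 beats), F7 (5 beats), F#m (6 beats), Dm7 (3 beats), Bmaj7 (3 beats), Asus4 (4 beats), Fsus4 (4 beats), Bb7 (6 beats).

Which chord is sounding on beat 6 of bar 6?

Fsus4

Beat 6 of bar 6 is beat (6−1)×6 + 6 = 36 overall.
Running totals: F# ends at 2, C ends at 5, F ends at 8, Cadd9 ends at 11, F7 ends at 16, F#m ends at 22, Dm7 ends at 25, Bmaj7 ends at 28, Asus4 ends at 32, Fsus4 ends at 36.
Beat 36 falls within Fsus4.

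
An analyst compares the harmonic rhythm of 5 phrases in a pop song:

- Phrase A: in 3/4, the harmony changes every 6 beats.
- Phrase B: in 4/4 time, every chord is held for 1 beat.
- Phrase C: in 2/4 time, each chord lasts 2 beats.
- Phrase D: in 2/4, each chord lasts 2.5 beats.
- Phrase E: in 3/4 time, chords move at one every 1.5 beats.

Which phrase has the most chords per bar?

A: each chord is 6 beats in 3/4, so 0.5 per bar.
B: each chord is 1 beat in 4/4, so 4 per bar.
C: each chord is 2 beats in 2/4, so 1 per bar.
D: each chord is 2.5 beats in 2/4, so 0.8 per bar.
E: each chord is 1.5 beats in 3/4, so 2 per bar.
Fastest is B at 4 chords/bar.

Phrase B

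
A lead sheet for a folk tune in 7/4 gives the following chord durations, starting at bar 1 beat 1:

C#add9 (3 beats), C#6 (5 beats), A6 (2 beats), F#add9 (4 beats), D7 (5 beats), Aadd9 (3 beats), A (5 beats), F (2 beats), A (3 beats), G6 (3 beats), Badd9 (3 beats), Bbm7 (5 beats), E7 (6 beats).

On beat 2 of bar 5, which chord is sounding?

Beat 2 of bar 5 is beat (5−1)×7 + 2 = 30 overall.
Running totals: C#add9 ends at 3, C#6 ends at 8, A6 ends at 10, F#add9 ends at 14, D7 ends at 19, Aadd9 ends at 22, A ends at 27, F ends at 29, A ends at 32.
Beat 30 falls within A.

A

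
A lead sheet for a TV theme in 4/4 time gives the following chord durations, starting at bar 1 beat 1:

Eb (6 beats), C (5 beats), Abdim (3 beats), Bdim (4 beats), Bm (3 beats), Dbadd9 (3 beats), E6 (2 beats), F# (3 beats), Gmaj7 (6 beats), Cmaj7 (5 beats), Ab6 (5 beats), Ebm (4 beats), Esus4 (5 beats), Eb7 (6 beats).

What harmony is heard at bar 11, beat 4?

Ab6

Beat 4 of bar 11 is beat (11−1)×4 + 4 = 44 overall.
Running totals: Eb ends at 6, C ends at 11, Abdim ends at 14, Bdim ends at 18, Bm ends at 21, Dbadd9 ends at 24, E6 ends at 26, F# ends at 29, Gmaj7 ends at 35, Cmaj7 ends at 40, Ab6 ends at 45.
Beat 44 falls within Ab6.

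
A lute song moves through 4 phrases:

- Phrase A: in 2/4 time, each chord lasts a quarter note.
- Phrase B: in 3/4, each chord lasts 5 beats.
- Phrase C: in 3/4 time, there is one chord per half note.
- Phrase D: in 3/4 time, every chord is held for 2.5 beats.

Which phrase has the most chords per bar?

Phrase A

A: each chord is 1 beat in 2/4, so 2 per bar.
B: each chord is 5 beats in 3/4, so 0.6 per bar.
C: each chord is 2 beats in 3/4, so 1.5 per bar.
D: each chord is 2.5 beats in 3/4, so 1.2 per bar.
Fastest is A at 2 chords/bar.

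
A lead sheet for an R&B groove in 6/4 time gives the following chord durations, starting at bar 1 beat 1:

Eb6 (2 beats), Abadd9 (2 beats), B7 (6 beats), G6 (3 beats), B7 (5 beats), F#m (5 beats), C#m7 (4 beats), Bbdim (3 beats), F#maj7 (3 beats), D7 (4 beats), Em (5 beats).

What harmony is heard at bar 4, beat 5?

Beat 5 of bar 4 is beat (4−1)×6 + 5 = 23 overall.
Running totals: Eb6 ends at 2, Abadd9 ends at 4, B7 ends at 10, G6 ends at 13, B7 ends at 18, F#m ends at 23.
Beat 23 falls within F#m.

F#m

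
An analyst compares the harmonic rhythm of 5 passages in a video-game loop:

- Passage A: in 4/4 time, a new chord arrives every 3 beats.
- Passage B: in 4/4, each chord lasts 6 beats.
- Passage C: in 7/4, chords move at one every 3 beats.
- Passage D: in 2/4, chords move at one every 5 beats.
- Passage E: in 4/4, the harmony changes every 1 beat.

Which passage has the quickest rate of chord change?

A: 4 beats/bar ÷ 3 beats/chord = 4/3 chords/bar.
B: 4 beats/bar ÷ 6 beats/chord = 2/3 chords/bar.
C: 7 beats/bar ÷ 3 beats/chord = 7/3 chords/bar.
D: 2 beats/bar ÷ 5 beats/chord = 0.4 chords/bar.
E: 4 beats/bar ÷ 1 beat/chord = 4 chords/bar.
Fastest is E at 4 chords/bar.

Passage E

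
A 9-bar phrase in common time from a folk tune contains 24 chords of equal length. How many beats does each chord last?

1.5 beats

9 bars × 4 beats/bar = 36 beats total.
36 beats ÷ 24 chords = 1.5 beats per chord.
(That is a dotted quarter note.)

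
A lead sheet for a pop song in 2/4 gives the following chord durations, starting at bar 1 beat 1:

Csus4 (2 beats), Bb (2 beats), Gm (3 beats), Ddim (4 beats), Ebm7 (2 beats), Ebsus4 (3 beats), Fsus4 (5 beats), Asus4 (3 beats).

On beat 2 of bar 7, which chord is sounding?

Beat 2 of bar 7 is beat (7−1)×2 + 2 = 14 overall.
Running totals: Csus4 ends at 2, Bb ends at 4, Gm ends at 7, Ddim ends at 11, Ebm7 ends at 13, Ebsus4 ends at 16.
Beat 14 falls within Ebsus4.

Ebsus4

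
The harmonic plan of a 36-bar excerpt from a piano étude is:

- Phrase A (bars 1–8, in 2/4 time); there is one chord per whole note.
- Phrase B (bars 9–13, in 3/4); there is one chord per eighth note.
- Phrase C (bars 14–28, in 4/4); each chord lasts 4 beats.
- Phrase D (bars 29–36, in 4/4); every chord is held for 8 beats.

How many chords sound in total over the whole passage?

A has 16 beats and chords last 4 each, so 4 chords.
B has 15 beats and chords last 0.5 each, so 30 chords.
C has 60 beats and chords last 4 each, so 15 chords.
D has 32 beats and chords last 8 each, so 4 chords.
Total: 4 + 30 + 15 + 4 = 53.

53 chords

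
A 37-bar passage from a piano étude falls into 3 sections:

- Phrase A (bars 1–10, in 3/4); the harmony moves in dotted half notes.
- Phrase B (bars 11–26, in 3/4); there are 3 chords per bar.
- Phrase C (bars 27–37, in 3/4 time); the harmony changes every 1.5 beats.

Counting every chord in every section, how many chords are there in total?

80 chords

A: 10·3 = 30 beats, 30/3 = 10 chords.
B: 16·3 = 48 beats, 48/1 = 48 chords.
C: 11·3 = 33 beats, 33/1.5 = 22 chords.
Total: 10 + 48 + 22 = 80.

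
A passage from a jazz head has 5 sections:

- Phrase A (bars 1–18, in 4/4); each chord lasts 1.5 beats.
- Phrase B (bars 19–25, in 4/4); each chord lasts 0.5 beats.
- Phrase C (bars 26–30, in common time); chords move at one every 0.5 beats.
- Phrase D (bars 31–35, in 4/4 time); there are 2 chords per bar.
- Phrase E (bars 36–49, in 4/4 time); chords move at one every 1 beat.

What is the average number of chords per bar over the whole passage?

A: 18 × 4 = 72 beats ÷ 1.5 = 48 chords.
B: 7 × 4 = 28 beats ÷ 0.5 = 56 chords.
C: 5 × 4 = 20 beats ÷ 0.5 = 40 chords.
D: 5 × 4 = 20 beats ÷ 2 = 10 chords.
E: 14 × 4 = 56 beats ÷ 1 = 56 chords.
Overall: 210 chords over 49 bars → 210/49 = 30/7 chords per bar.

30/7 chords per bar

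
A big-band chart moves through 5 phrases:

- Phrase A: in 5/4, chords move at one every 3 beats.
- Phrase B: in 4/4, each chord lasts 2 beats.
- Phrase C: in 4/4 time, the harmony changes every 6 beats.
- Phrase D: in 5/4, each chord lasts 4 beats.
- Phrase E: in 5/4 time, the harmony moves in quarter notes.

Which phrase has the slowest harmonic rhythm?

Phrase C

A: each chord is 3 beats in 5/4, so 5/3 per bar.
B: each chord is 2 beats in 4/4, so 2 per bar.
C: each chord is 6 beats in 4/4, so 2/3 per bar.
D: each chord is 4 beats in 5/4, so 1.25 per bar.
E: each chord is 1 beat in 5/4, so 5 per bar.
Slowest is C at 2/3 chords/bar.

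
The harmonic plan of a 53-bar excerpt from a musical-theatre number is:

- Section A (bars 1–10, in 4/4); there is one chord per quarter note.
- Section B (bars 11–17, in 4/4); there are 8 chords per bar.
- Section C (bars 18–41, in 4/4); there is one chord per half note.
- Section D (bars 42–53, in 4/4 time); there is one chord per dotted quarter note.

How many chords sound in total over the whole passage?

176 chords

A has 40 beats and chords last 1 each, so 40 chords.
B has 28 beats and chords last 0.5 each, so 56 chords.
C has 96 beats and chords last 2 each, so 48 chords.
D has 48 beats and chords last 1.5 each, so 32 chords.
Total: 40 + 56 + 48 + 32 = 176.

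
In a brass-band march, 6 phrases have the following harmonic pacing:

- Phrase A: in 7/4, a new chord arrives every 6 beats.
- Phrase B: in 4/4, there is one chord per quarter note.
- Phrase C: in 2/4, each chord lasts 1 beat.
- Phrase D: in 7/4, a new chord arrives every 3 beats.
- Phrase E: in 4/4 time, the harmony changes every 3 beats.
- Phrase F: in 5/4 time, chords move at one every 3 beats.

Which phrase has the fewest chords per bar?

Phrase A

A: each chord is 6 beats in 7/4, so 7/6 per bar.
B: each chord is 1 beat in 4/4, so 4 per bar.
C: each chord is 1 beat in 2/4, so 2 per bar.
D: each chord is 3 beats in 7/4, so 7/3 per bar.
E: each chord is 3 beats in 4/4, so 4/3 per bar.
F: each chord is 3 beats in 5/4, so 5/3 per bar.
Slowest is A at 7/6 chords/bar.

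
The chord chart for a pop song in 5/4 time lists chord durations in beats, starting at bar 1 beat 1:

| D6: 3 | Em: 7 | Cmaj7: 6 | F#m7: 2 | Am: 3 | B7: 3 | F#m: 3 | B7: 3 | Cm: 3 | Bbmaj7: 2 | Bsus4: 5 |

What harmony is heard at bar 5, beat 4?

Beat 4 of bar 5 is beat (5−1)×5 + 4 = 24 overall.
Running totals: D6 ends at 3, Em ends at 10, Cmaj7 ends at 16, F#m7 ends at 18, Am ends at 21, B7 ends at 24.
Beat 24 falls within B7.

B7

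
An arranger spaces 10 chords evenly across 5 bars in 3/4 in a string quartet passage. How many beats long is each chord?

5 bars × 3 beats/bar = 15 beats total.
15 beats ÷ 10 chords = 1.5 beats per chord.
(That is a dotted quarter note.)

1.5 beats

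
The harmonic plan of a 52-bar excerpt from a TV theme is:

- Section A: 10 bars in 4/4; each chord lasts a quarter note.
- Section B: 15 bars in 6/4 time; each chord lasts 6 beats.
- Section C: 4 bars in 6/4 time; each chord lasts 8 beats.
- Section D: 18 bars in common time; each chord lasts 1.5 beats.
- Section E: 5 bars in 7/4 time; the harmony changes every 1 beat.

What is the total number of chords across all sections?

141 chords

A: 10 bars × 4 beats = 40 beats; 1 beat/chord → 40 chords.
B: 15 bars × 6 beats = 90 beats; 6 beats/chord → 15 chords.
C: 4 bars × 6 beats = 24 beats; 8 beats/chord → 3 chords.
D: 18 bars × 4 beats = 72 beats; 1.5 beats/chord → 48 chords.
E: 5 bars × 7 beats = 35 beats; 1 beat/chord → 35 chords.
Total: 40 + 15 + 3 + 48 + 35 = 141.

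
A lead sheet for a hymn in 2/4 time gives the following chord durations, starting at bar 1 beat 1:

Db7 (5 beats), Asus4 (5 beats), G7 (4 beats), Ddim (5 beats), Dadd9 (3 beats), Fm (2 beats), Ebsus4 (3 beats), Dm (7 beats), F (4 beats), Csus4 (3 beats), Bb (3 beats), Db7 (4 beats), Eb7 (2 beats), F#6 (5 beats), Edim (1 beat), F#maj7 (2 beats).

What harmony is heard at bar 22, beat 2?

Beat 2 of bar 22 is beat (22−1)×2 + 2 = 44 overall.
Running totals: Db7 ends at 5, Asus4 ends at 10, G7 ends at 14, Ddim ends at 19, Dadd9 ends at 22, Fm ends at 24, Ebsus4 ends at 27, Dm ends at 34, F ends at 38, Csus4 ends at 41, Bb ends at 44.
Beat 44 falls within Bb.

Bb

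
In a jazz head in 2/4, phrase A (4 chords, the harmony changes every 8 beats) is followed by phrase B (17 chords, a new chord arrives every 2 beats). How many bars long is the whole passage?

33 bars

A: 4 × 8 = 32 beats = 16 bars.
B: 17 × 2 = 34 beats = 17 bars.
Total: 16 + 17 = 33 bars.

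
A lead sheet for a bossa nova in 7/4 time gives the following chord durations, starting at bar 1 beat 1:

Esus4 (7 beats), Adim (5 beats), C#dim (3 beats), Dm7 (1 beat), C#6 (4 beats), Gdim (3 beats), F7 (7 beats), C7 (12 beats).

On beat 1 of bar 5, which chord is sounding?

F7

Beat 1 of bar 5 is beat (5−1)×7 + 1 = 29 overall.
Running totals: Esus4 ends at 7, Adim ends at 12, C#dim ends at 15, Dm7 ends at 16, C#6 ends at 20, Gdim ends at 23, F7 ends at 30.
Beat 29 falls within F7.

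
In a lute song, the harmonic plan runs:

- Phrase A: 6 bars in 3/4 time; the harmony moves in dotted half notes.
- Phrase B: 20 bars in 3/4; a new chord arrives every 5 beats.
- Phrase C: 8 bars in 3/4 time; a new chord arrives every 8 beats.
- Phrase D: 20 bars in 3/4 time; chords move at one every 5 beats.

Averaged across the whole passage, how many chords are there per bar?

A: 6 × 3 = 18 beats ÷ 3 = 6 chords.
B: 20 × 3 = 60 beats ÷ 5 = 12 chords.
C: 8 × 3 = 24 beats ÷ 8 = 3 chords.
D: 20 × 3 = 60 beats ÷ 5 = 12 chords.
Overall: 33 chords over 54 bars → 33/54 = 11/18 chords per bar.

11/18 chords per bar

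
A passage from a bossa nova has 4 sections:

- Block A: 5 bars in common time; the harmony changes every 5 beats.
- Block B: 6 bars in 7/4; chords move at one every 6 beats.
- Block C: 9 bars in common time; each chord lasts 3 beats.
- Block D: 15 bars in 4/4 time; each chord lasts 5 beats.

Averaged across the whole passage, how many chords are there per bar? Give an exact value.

A: 5 × 4 = 20 beats ÷ 5 = 4 chords.
B: 6 × 7 = 42 beats ÷ 6 = 7 chords.
C: 9 × 4 = 36 beats ÷ 3 = 12 chords.
D: 15 × 4 = 60 beats ÷ 5 = 12 chords.
Overall: 35 chords over 35 bars → 35/35 = 1 chords per bar.

1 chords per bar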